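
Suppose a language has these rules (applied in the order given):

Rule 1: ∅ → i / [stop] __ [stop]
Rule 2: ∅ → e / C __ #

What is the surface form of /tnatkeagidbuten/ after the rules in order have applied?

Rule 1 (stop-cluster i-epenthesis): /t/ and /k/ form a stop–stop cluster, so [i] is inserted between them. /d/ and /b/ form a stop–stop cluster, so [i] is inserted between them. /tnatkeagidbuten/ → tnatikeagidibuten.
Rule 2 (final e-epenthesis): the form ends in the consonant /n/, so [e] is inserted word-finally. /tnatikeagidibuten/ → tnatikeagidibutene.

tnatikeagidibutene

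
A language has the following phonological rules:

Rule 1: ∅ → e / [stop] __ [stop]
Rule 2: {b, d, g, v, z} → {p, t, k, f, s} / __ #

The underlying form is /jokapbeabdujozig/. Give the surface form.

Rule 1 (stop-cluster e-epenthesis): /p/ and /b/ form a stop–stop cluster, so [e] is inserted between them. /b/ and /d/ form a stop–stop cluster, so [e] is inserted between them. /jokapbeabdujozig/ → jokapebeabedujozig.
Rule 2 (final devoicing): /g/ is a voiced obstruent in word-final position, so it devoices to [k]. /jokapebeabedujozig/ → jokapebeabedujozik.

jokapebeabedujozik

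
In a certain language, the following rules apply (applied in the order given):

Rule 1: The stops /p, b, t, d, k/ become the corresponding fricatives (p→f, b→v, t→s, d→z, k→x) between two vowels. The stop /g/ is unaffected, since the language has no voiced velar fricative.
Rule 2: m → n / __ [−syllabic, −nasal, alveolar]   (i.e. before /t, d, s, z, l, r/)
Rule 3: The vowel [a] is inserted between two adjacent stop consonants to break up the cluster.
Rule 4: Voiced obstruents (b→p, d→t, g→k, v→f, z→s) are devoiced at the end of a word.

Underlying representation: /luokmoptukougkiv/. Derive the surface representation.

Rule 1 (intervocalic spirantization): /k/ is a stop between vowels /u/ and /o/, so it spirantizes to the fricative [x]. /luokmoptukougkiv/ → luokmoptuxougkiv.
Rule 2 (nasal place assimilation): no segment meets the environment; /luokmoptuxougkiv/ is unchanged.
Rule 3 (stop-cluster a-epenthesis): /p/ and /t/ form a stop–stop cluster, so [a] is inserted between them. /g/ and /k/ form a stop–stop cluster, so [a] is inserted between them. /luokmoptuxougkiv/ → luokmopatuxougakiv.
Rule 4 (final devoicing): /v/ is a voiced obstruent in word-final position, so it devoices to [f]. /luokmopatuxougakiv/ → luokmopatuxougakif.

luokmopatuxougakif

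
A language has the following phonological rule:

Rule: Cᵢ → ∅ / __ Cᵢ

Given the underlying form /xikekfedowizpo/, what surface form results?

No segment of /xikekfedowizpo/ meets the structural description of the rule, so the form surfaces unchanged.

xikekfedowizpo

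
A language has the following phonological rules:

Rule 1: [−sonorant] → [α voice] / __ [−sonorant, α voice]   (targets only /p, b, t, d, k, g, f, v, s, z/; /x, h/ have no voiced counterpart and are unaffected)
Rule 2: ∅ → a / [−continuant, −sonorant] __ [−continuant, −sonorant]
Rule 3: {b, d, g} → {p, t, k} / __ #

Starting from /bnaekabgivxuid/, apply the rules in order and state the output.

Rule 1 (regressive voicing assimilation): /v/ precedes the voiceless obstruent /x/, so it devoices to [f] by assimilation. /bnaekabgivxuid/ → bnaekabgifxuid.
Rule 2 (stop-cluster a-epenthesis): /b/ and /g/ form a stop–stop cluster, so [a] is inserted between them. /bnaekabgifxuid/ → bnaekabagifxuid.
Rule 3 (final devoicing): /d/ is a voiced stop in word-final position, so it devoices to [t]. /bnaekabagifxuid/ → bnaekabagifxuit.

bnaekabagifxuit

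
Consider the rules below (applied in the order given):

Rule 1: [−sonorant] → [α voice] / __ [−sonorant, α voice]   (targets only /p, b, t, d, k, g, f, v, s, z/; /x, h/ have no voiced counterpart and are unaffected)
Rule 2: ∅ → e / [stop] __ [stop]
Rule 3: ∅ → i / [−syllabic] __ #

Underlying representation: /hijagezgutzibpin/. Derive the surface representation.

hijagezgudzipepini

Rule 1 (regressive voicing assimilation): /t/ precedes the voiced obstruent /z/, so it voices to [d] by assimilation. /b/ precedes the voiceless obstruent /p/, so it devoices to [p] by assimilation. /hijagezgutzibpin/ → hijagezgudzippin.
Rule 2 (stop-cluster e-epenthesis): /p/ and /p/ form a stop–stop cluster, so [e] is inserted between them. /hijagezgudzippin/ → hijagezgudzipepin.
Rule 3 (final i-epenthesis): the form ends in the consonant /n/, so [i] is inserted word-finally. /hijagezgudzipepin/ → hijagezgudzipepini.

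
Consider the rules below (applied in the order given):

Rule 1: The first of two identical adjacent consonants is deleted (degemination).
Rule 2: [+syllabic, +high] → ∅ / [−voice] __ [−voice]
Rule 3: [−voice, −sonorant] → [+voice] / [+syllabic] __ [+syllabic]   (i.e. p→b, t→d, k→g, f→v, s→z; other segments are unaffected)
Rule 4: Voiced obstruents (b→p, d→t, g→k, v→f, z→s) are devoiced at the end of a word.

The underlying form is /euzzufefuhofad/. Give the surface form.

Rule 1 (degemination): /zz/ is a geminate; the first /z/ deletes. /euzzufefuhofad/ → euzufefuhofad.
Rule 2 (high vowel syncope): /u/ is a high vowel flanked by voiceless consonants /f/ and /h/, so it deletes. /euzufefuhofad/ → euzufefhofad.
Rule 3 (intervocalic voicing): /f/ is a voiceless obstruent between vowels /u/ and /e/, so it voices to [v]. /f/ is a voiceless obstruent between vowels /o/ and /a/, so it voices to [v]. /euzufefhofad/ → euzuvefhovad.
Rule 4 (final devoicing): /d/ is a voiced obstruent in word-final position, so it devoices to [t]. /euzuvefhovad/ → euzuvefhovat.

euzuvefhovat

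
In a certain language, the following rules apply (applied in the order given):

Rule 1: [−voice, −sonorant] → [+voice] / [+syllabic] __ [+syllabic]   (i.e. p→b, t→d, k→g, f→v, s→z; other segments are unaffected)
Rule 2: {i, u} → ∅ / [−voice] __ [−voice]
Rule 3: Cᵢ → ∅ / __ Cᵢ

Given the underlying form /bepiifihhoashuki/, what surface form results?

bebiivihoashugi

Rule 1 (intervocalic voicing): /p/ is a voiceless obstruent between vowels /e/ and /i/, so it voices to [b]. /f/ is a voiceless obstruent between vowels /i/ and /i/, so it voices to [v]. /k/ is a voiceless obstruent between vowels /u/ and /i/, so it voices to [g]. /bepiifihhoashuki/ → bebiivihhoashugi.
Rule 2 (high vowel syncope): no segment meets the environment; /bebiivihhoashugi/ is unchanged.
Rule 3 (degemination): /hh/ is a geminate; the first /h/ deletes. /bebiivihhoashugi/ → bebiivihoashugi.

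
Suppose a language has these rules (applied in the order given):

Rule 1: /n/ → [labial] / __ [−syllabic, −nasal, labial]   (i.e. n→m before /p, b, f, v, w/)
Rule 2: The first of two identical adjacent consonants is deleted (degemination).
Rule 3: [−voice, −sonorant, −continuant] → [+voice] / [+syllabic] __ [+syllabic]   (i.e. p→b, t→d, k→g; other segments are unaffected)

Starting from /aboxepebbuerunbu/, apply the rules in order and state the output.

aboxebebuerumbu

Rule 1 (nasal place assimilation): /n/ precedes the labial consonant /b/, so it assimilates in place to [m]. /aboxepebbuerunbu/ → aboxepebbuerumbu.
Rule 2 (degemination): /bb/ is a geminate; the first /b/ deletes. /aboxepebbuerumbu/ → aboxepebuerumbu.
Rule 3 (intervocalic voicing): /p/ is a voiceless stop between vowels /e/ and /e/, so it voices to [b]. /aboxepebuerumbu/ → aboxebebuerumbu.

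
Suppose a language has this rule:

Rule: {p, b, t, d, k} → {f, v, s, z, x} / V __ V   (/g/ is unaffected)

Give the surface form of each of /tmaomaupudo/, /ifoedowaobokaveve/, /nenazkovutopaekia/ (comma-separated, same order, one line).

tmaomaufuzo, ifoezowaovoxaveve, nenazkovusofaexia

/tmaomaupudo/: /p/ is a stop between vowels /u/ and /u/, so it spirantizes to the fricative [f]. /d/ is a stop between vowels /u/ and /o/, so it spirantizes to the fricative [z]. → [tmaomaufuzo].
/ifoedowaobokaveve/: /d/ is a stop between vowels /e/ and /o/, so it spirantizes to the fricative [z]. /b/ is a stop between vowels /o/ and /o/, so it spirantizes to the fricative [v]. /k/ is a stop between vowels /o/ and /a/, so it spirantizes to the fricative [x]. → [ifoezowaovoxaveve].
/nenazkovutopaekia/: /t/ is a stop between vowels /u/ and /o/, so it spirantizes to the fricative [s]. /p/ is a stop between vowels /o/ and /a/, so it spirantizes to the fricative [f]. /k/ is a stop between vowels /e/ and /i/, so it spirantizes to the fricative [x]. → [nenazkovusofaexia].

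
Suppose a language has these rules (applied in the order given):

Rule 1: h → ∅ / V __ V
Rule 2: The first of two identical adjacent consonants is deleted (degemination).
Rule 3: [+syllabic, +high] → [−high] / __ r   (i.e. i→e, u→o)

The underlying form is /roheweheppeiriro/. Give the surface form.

roeweepeerero

Rule 1 (intervocalic h-deletion): /h/ occurs between vowels /o/ and /e/, so it deletes. /h/ occurs between vowels /e/ and /e/, so it deletes. /roheweheppeiriro/ → roeweeppeiriro.
Rule 2 (degemination): /pp/ is a geminate; the first /p/ deletes. /roeweeppeiriro/ → roeweepeiriro.
Rule 3 (pre-rhotic lowering): /i/ is a high vowel immediately before /r/, so it lowers to [e]. /i/ is a high vowel immediately before /r/, so it lowers to [e]. /roeweepeiriro/ → roeweepeerero.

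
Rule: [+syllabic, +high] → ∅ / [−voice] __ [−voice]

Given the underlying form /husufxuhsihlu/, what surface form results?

hsfxhshlu

/u/ is a high vowel flanked by voiceless consonants /h/ and /s/, so it deletes.
/u/ is a high vowel flanked by voiceless consonants /s/ and /f/, so it deletes.
/u/ is a high vowel flanked by voiceless consonants /x/ and /h/, so it deletes.
/i/ is a high vowel flanked by voiceless consonants /s/ and /h/, so it deletes.
Surface form: [hsfxhshlu].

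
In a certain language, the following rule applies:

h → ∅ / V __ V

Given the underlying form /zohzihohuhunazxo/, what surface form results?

zohziouunazxo

/h/ occurs between vowels /i/ and /o/, so it deletes.
/h/ occurs between vowels /o/ and /u/, so it deletes.
/h/ occurs between vowels /u/ and /u/, so it deletes.
The other instance of /h/ does not occur in the required environment and remains unchanged.
Surface form: [zohziouunazxo].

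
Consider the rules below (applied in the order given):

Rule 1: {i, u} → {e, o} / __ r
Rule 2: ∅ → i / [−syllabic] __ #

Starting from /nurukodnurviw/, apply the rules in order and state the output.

Rule 1 (pre-rhotic lowering): /u/ is a high vowel immediately before /r/, so it lowers to [o]. /u/ is a high vowel immediately before /r/, so it lowers to [o]. /nurukodnurviw/ → norukodnorviw.
Rule 2 (final i-epenthesis): the form ends in the consonant /w/, so [i] is inserted word-finally. /norukodnorviw/ → norukodnorviwi.

norukodnorviwi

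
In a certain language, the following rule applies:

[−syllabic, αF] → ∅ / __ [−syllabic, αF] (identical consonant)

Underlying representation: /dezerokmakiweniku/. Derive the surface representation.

No segment of /dezerokmakiweniku/ meets the structural description of the rule, so the form surfaces unchanged.

dezerokmakiweniku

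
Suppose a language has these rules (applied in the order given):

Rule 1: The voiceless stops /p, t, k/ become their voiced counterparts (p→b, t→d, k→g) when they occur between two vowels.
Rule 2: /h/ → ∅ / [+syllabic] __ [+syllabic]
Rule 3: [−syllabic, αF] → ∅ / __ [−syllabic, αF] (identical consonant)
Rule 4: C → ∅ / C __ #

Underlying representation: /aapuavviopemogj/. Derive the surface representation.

aabuaviobemog

Rule 1 (intervocalic voicing): /p/ is a voiceless stop between vowels /a/ and /u/, so it voices to [b]. /p/ is a voiceless stop between vowels /o/ and /e/, so it voices to [b]. /aapuavviopemogj/ → aabuavviobemogj.
Rule 2 (intervocalic h-deletion): no segment meets the environment; /aabuavviobemogj/ is unchanged.
Rule 3 (degemination): /vv/ is a geminate; the first /v/ deletes. /aabuavviobemogj/ → aabuaviobemogj.
Rule 4 (final cluster simplification): /j/ is the second consonant of a word-final cluster /gj/, so it deletes. /aabuaviobemogj/ → aabuaviobemog.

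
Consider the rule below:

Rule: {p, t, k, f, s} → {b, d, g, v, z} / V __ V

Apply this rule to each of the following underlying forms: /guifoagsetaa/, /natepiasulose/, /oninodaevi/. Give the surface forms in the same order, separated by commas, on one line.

guivoagsedaa, nadebiazuloze, oninodaevi

/guifoagsetaa/: /f/ is a voiceless obstruent between vowels /i/ and /o/, so it voices to [v]. /t/ is a voiceless obstruent between vowels /e/ and /a/, so it voices to [d]. → [guivoagsedaa].
/natepiasulose/: /t/ is a voiceless obstruent between vowels /a/ and /e/, so it voices to [d]. /p/ is a voiceless obstruent between vowels /e/ and /i/, so it voices to [b]. /s/ is a voiceless obstruent between vowels /a/ and /u/, so it voices to [z]. /s/ is a voiceless obstruent between vowels /o/ and /e/, so it voices to [z]. → [nadebiazuloze].
/oninodaevi/: the rule's environment is not met; surfaces unchanged as [oninodaevi].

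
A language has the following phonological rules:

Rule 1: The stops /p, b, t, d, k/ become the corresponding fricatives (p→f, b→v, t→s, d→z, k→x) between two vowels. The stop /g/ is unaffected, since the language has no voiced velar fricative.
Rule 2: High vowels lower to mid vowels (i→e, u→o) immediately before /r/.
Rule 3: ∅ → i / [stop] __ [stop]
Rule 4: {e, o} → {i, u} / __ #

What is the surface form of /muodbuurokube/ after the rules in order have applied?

Rule 1 (intervocalic spirantization): /k/ is a stop between vowels /o/ and /u/, so it spirantizes to the fricative [x]. /b/ is a stop between vowels /u/ and /e/, so it spirantizes to the fricative [v]. /muodbuurokube/ → muodbuuroxuve.
Rule 2 (pre-rhotic lowering): /u/ is a high vowel immediately before /r/, so it lowers to [o]. /muodbuuroxuve/ → muodbuoroxuve.
Rule 3 (stop-cluster i-epenthesis): /d/ and /b/ form a stop–stop cluster, so [i] is inserted between them. /muodbuoroxuve/ → muodibuoroxuve.
Rule 4 (final vowel raising): /e/ is a mid vowel in word-final position, so it raises to [i]. /muodibuoroxuve/ → muodibuoroxuvi.

muodibuoroxuvi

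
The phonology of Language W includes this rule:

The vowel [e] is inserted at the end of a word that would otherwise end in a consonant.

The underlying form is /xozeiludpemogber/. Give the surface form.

xozeiludpemogbere

the form ends in the consonant /r/, so [e] is inserted word-finally.
Surface form: [xozeiludpemogbere].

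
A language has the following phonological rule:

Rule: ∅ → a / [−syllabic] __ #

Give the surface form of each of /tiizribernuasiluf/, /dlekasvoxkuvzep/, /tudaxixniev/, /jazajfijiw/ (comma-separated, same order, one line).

/tiizribernuasiluf/: the form ends in the consonant /f/, so [a] is inserted word-finally. → [tiizribernuasilufa].
/dlekasvoxkuvzep/: the form ends in the consonant /p/, so [a] is inserted word-finally. → [dlekasvoxkuvzepa].
/tudaxixniev/: the form ends in the consonant /v/, so [a] is inserted word-finally. → [tudaxixnieva].
/jazajfijiw/: the form ends in the consonant /w/, so [a] is inserted word-finally. → [jazajfijiwa].

tiizribernuasilufa, dlekasvoxkuvzepa, tudaxixnieva, jazajfijiwa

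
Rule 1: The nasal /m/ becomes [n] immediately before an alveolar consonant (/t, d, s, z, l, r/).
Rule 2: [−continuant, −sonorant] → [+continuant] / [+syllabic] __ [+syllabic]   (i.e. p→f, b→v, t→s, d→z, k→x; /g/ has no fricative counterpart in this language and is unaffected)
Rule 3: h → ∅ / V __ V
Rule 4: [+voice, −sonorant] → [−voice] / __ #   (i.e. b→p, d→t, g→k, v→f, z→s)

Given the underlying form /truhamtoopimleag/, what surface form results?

truantoofinleak

Rule 1 (nasal place assimilation): /m/ precedes the alveolar consonant /t/, so it assimilates in place to [n]. /m/ precedes the alveolar consonant /l/, so it assimilates in place to [n]. /truhamtoopimleag/ → truhantoopinleag.
Rule 2 (intervocalic spirantization): /p/ is a stop between vowels /o/ and /i/, so it spirantizes to the fricative [f]. /truhantoopinleag/ → truhantoofinleag.
Rule 3 (intervocalic h-deletion): /h/ occurs between vowels /u/ and /a/, so it deletes. /truhantoofinleag/ → truantoofinleag.
Rule 4 (final devoicing): /g/ is a voiced obstruent in word-final position, so it devoices to [k]. /truantoofinleag/ → truantoofinleak.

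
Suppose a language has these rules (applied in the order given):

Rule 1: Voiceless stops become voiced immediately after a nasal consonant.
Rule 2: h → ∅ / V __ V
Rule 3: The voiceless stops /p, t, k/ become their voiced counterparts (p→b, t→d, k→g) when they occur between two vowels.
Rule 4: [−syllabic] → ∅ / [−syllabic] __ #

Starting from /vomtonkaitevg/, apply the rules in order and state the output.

Rule 1 (post-nasal voicing): /t/ is a voiceless stop immediately after the nasal /m/, so it voices to [d]. /k/ is a voiceless stop immediately after the nasal /n/, so it voices to [g]. /vomtonkaitevg/ → vomdongaitevg.
Rule 2 (intervocalic h-deletion): no segment meets the environment; /vomdongaitevg/ is unchanged.
Rule 3 (intervocalic voicing): /t/ is a voiceless stop between vowels /i/ and /e/, so it voices to [d]. /vomdongaitevg/ → vomdongaidevg.
Rule 4 (final cluster simplification): /g/ is the second consonant of a word-final cluster /vg/, so it deletes. /vomdongaidevg/ → vomdongaidev.

vomdongaidev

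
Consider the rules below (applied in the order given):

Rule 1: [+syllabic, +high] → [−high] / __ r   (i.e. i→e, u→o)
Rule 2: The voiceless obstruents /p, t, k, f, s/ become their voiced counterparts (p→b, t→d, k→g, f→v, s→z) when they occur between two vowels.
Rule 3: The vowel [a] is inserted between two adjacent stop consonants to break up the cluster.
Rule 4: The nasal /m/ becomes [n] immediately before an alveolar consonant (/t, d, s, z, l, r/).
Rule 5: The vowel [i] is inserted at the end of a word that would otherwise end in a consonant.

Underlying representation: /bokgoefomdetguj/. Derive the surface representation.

bokagoevondetaguji

Rule 1 (pre-rhotic lowering): no segment meets the environment; /bokgoefomdetguj/ is unchanged.
Rule 2 (intervocalic voicing): /f/ is a voiceless obstruent between vowels /e/ and /o/, so it voices to [v]. /bokgoefomdetguj/ → bokgoevomdetguj.
Rule 3 (stop-cluster a-epenthesis): /k/ and /g/ form a stop–stop cluster, so [a] is inserted between them. /t/ and /g/ form a stop–stop cluster, so [a] is inserted between them. /bokgoevomdetguj/ → bokagoevomdetaguj.
Rule 4 (nasal place assimilation): /m/ precedes the alveolar consonant /d/, so it assimilates in place to [n]. /bokagoevomdetaguj/ → bokagoevondetaguj.
Rule 5 (final i-epenthesis): the form ends in the consonant /j/, so [i] is inserted word-finally. /bokagoevondetaguj/ → bokagoevondetaguji.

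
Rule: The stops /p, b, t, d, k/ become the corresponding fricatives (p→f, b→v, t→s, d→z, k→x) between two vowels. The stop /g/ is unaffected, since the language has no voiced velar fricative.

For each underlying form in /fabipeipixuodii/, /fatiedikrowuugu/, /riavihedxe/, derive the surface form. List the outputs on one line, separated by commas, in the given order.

/fabipeipixuodii/: /b/ is a stop between vowels /a/ and /i/, so it spirantizes to the fricative [v]. /p/ is a stop between vowels /i/ and /e/, so it spirantizes to the fricative [f]. /p/ is a stop between vowels /i/ and /i/, so it spirantizes to the fricative [f]. /d/ is a stop between vowels /o/ and /i/, so it spirantizes to the fricative [z]. → [favifeifixuozii].
/fatiedikrowuugu/: /t/ is a stop between vowels /a/ and /i/, so it spirantizes to the fricative [s]. /d/ is a stop between vowels /e/ and /i/, so it spirantizes to the fricative [z]. → [fasiezikrowuugu].
/riavihedxe/: the rule's environment is not met; surfaces unchanged as [riavihedxe].

favifeifixuozii, fasiezikrowuugu, riavihedxe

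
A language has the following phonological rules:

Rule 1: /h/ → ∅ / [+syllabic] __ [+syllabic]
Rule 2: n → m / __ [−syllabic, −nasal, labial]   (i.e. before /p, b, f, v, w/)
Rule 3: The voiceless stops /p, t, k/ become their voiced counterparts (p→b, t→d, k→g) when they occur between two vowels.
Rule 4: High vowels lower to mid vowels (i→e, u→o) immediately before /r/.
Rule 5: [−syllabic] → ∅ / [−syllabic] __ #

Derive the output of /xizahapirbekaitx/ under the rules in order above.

Rule 1 (intervocalic h-deletion): /h/ occurs between vowels /a/ and /a/, so it deletes. /xizahapirbekaitx/ → xizaapirbekaitx.
Rule 2 (nasal place assimilation): no segment meets the environment; /xizaapirbekaitx/ is unchanged.
Rule 3 (intervocalic voicing): /p/ is a voiceless stop between vowels /a/ and /i/, so it voices to [b]. /k/ is a voiceless stop between vowels /e/ and /a/, so it voices to [g]. /xizaapirbekaitx/ → xizaabirbegaitx.
Rule 4 (pre-rhotic lowering): /i/ is a high vowel immediately before /r/, so it lowers to [e]. /xizaabirbegaitx/ → xizaaberbegaitx.
Rule 5 (final cluster simplification): /x/ is the second consonant of a word-final cluster /tx/, so it deletes. /xizaaberbegaitx/ → xizaaberbegait.

xizaaberbegait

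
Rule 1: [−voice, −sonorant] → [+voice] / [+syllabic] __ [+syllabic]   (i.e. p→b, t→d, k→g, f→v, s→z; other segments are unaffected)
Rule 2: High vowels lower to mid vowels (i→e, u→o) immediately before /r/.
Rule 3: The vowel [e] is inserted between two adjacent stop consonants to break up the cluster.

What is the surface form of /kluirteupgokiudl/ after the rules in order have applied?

kluerteupegogiudl

Rule 1 (intervocalic voicing): /k/ is a voiceless obstruent between vowels /o/ and /i/, so it voices to [g]. /kluirteupgokiudl/ → kluirteupgogiudl.
Rule 2 (pre-rhotic lowering): /i/ is a high vowel immediately before /r/, so it lowers to [e]. /kluirteupgogiudl/ → kluerteupgogiudl.
Rule 3 (stop-cluster e-epenthesis): /p/ and /g/ form a stop–stop cluster, so [e] is inserted between them. /kluerteupgogiudl/ → kluerteupegogiudl.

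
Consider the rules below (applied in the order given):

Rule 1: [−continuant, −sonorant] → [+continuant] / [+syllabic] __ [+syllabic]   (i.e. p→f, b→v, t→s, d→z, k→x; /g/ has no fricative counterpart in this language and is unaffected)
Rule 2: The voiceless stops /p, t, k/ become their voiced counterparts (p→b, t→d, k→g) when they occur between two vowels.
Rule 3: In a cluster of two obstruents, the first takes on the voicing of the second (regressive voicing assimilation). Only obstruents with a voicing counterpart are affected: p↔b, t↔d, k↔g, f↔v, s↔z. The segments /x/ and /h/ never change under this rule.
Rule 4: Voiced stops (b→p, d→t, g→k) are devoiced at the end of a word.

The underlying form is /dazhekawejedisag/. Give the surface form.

dashexawejezisak

Rule 1 (intervocalic spirantization): /k/ is a stop between vowels /e/ and /a/, so it spirantizes to the fricative [x]. /d/ is a stop between vowels /e/ and /i/, so it spirantizes to the fricative [z]. /dazhekawejedisag/ → dazhexawejezisag.
Rule 2 (intervocalic voicing): no segment meets the environment; /dazhexawejezisag/ is unchanged.
Rule 3 (regressive voicing assimilation): /z/ precedes the voiceless obstruent /h/, so it devoices to [s] by assimilation. /dazhexawejezisag/ → dashexawejezisag.
Rule 4 (final devoicing): /g/ is a voiced stop in word-final position, so it devoices to [k]. /dashexawejezisag/ → dashexawejezisak.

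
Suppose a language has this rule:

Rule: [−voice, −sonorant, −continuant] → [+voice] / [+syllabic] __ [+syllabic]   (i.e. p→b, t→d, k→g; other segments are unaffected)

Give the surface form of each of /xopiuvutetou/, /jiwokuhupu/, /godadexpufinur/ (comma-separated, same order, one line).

xobiuvudedou, jiwoguhubu, godadexpufinur

/xopiuvutetou/: /p/ is a voiceless stop between vowels /o/ and /i/, so it voices to [b]. /t/ is a voiceless stop between vowels /u/ and /e/, so it voices to [d]. /t/ is a voiceless stop between vowels /e/ and /o/, so it voices to [d]. → [xobiuvudedou].
/jiwokuhupu/: /k/ is a voiceless stop between vowels /o/ and /u/, so it voices to [g]. /p/ is a voiceless stop between vowels /u/ and /u/, so it voices to [b]. → [jiwoguhubu].
/godadexpufinur/: the rule's environment is not met; surfaces unchanged as [godadexpufinur].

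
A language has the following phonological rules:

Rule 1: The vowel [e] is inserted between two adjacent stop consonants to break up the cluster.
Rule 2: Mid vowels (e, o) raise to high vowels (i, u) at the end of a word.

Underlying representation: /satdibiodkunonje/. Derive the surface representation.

Rule 1 (stop-cluster e-epenthesis): /t/ and /d/ form a stop–stop cluster, so [e] is inserted between them. /d/ and /k/ form a stop–stop cluster, so [e] is inserted between them. /satdibiodkunonje/ → satedibiodekunonje.
Rule 2 (final vowel raising): /e/ is a mid vowel in word-final position, so it raises to [i]. /satedibiodekunonje/ → satedibiodekunonji.

satedibiodekunonji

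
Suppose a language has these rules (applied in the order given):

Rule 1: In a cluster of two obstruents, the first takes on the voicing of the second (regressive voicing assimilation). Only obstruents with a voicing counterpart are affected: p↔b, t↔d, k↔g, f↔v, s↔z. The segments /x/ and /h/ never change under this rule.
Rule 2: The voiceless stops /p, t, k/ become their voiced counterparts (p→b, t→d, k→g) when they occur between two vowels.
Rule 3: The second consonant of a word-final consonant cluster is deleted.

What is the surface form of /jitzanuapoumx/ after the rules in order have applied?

Rule 1 (regressive voicing assimilation): /t/ precedes the voiced obstruent /z/, so it voices to [d] by assimilation. /jitzanuapoumx/ → jidzanuapoumx.
Rule 2 (intervocalic voicing): /p/ is a voiceless stop between vowels /a/ and /o/, so it voices to [b]. /jidzanuapoumx/ → jidzanuaboumx.
Rule 3 (final cluster simplification): /x/ is the second consonant of a word-final cluster /mx/, so it deletes. /jidzanuaboumx/ → jidzanuaboum.

jidzanuaboum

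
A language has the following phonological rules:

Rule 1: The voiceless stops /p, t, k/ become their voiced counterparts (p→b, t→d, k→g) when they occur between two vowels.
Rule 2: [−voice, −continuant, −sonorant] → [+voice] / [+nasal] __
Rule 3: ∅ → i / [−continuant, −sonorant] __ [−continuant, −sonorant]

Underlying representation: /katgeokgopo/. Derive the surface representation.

katigeokigobo

Rule 1 (intervocalic voicing): /p/ is a voiceless stop between vowels /o/ and /o/, so it voices to [b]. /katgeokgopo/ → katgeokgobo.
Rule 2 (post-nasal voicing): no segment meets the environment; /katgeokgobo/ is unchanged.
Rule 3 (stop-cluster i-epenthesis): /t/ and /g/ form a stop–stop cluster, so [i] is inserted between them. /k/ and /g/ form a stop–stop cluster, so [i] is inserted between them. /katgeokgobo/ → katigeokigobo.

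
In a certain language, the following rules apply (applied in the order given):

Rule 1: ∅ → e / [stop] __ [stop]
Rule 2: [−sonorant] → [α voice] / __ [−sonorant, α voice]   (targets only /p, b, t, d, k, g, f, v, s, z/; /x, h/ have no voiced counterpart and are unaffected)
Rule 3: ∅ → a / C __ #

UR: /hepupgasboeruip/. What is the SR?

Rule 1 (stop-cluster e-epenthesis): /p/ and /g/ form a stop–stop cluster, so [e] is inserted between them. /hepupgasboeruip/ → hepupegasboeruip.
Rule 2 (regressive voicing assimilation): /s/ precedes the voiced obstruent /b/, so it voices to [z] by assimilation. /hepupegasboeruip/ → hepupegazboeruip.
Rule 3 (final a-epenthesis): the form ends in the consonant /p/, so [a] is inserted word-finally. /hepupegazboeruip/ → hepupegazboeruipa.

hepupegazboeruipa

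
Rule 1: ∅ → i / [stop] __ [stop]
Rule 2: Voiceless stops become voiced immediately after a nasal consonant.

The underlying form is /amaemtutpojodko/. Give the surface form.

Rule 1 (stop-cluster i-epenthesis): /t/ and /p/ form a stop–stop cluster, so [i] is inserted between them. /d/ and /k/ form a stop–stop cluster, so [i] is inserted between them. /amaemtutpojodko/ → amaemtutipojodiko.
Rule 2 (post-nasal voicing): /t/ is a voiceless stop immediately after the nasal /m/, so it voices to [d]. /amaemtutipojodiko/ → amaemdutipojodiko.

amaemdutipojodiko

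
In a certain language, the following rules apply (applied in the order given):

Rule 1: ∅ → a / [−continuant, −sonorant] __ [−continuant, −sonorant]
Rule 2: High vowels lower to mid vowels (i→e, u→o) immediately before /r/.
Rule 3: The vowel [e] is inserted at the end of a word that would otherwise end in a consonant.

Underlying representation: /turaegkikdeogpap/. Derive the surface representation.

Rule 1 (stop-cluster a-epenthesis): /g/ and /k/ form a stop–stop cluster, so [a] is inserted between them. /k/ and /d/ form a stop–stop cluster, so [a] is inserted between them. /g/ and /p/ form a stop–stop cluster, so [a] is inserted between them. /turaegkikdeogpap/ → turaegakikadeogapap.
Rule 2 (pre-rhotic lowering): /u/ is a high vowel immediately before /r/, so it lowers to [o]. /turaegakikadeogapap/ → toraegakikadeogapap.
Rule 3 (final e-epenthesis): the form ends in the consonant /p/, so [e] is inserted word-finally. /toraegakikadeogapap/ → toraegakikadeogapape.

toraegakikadeogapape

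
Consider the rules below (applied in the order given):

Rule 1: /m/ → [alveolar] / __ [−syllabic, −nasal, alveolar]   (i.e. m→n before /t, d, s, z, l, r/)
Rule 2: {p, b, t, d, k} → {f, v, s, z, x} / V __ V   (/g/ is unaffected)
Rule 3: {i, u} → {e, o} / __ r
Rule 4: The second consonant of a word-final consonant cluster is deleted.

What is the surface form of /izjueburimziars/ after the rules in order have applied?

Rule 1 (nasal place assimilation): /m/ precedes the alveolar consonant /z/, so it assimilates in place to [n]. /izjueburimziars/ → izjueburinziars.
Rule 2 (intervocalic spirantization): /b/ is a stop between vowels /e/ and /u/, so it spirantizes to the fricative [v]. /izjueburinziars/ → izjuevurinziars.
Rule 3 (pre-rhotic lowering): /u/ is a high vowel immediately before /r/, so it lowers to [o]. /izjuevurinziars/ → izjuevorinziars.
Rule 4 (final cluster simplification): /s/ is the second consonant of a word-final cluster /rs/, so it deletes. /izjuevorinziars/ → izjuevorinziar.

izjuevorinziar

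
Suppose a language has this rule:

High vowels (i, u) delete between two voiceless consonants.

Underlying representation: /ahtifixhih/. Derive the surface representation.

ahtfxhh

/i/ is a high vowel flanked by voiceless consonants /t/ and /f/, so it deletes.
/i/ is a high vowel flanked by voiceless consonants /f/ and /x/, so it deletes.
/i/ is a high vowel flanked by voiceless consonants /h/ and /h/, so it deletes.
Surface form: [ahtfxhh].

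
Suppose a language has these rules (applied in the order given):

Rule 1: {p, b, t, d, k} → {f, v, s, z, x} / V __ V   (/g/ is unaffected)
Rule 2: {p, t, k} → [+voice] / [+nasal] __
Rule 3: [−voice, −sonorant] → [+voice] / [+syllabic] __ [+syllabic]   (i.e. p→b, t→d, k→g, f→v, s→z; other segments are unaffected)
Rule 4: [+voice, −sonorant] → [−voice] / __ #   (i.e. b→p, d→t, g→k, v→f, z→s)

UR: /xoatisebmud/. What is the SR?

xoazizebmut

Rule 1 (intervocalic spirantization): /t/ is a stop between vowels /a/ and /i/, so it spirantizes to the fricative [s]. /xoatisebmud/ → xoasisebmud.
Rule 2 (post-nasal voicing): no segment meets the environment; /xoasisebmud/ is unchanged.
Rule 3 (intervocalic voicing): /s/ is a voiceless obstruent between vowels /a/ and /i/, so it voices to [z]. /s/ is a voiceless obstruent between vowels /i/ and /e/, so it voices to [z]. /xoasisebmud/ → xoazizebmud.
Rule 4 (final devoicing): /d/ is a voiced obstruent in word-final position, so it devoices to [t]. /xoazizebmud/ → xoazizebmut.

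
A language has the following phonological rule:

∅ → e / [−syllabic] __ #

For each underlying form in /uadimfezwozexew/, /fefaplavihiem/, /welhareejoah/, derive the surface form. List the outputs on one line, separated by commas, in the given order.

/uadimfezwozexew/: the form ends in the consonant /w/, so [e] is inserted word-finally. → [uadimfezwozexewe].
/fefaplavihiem/: the form ends in the consonant /m/, so [e] is inserted word-finally. → [fefaplavihieme].
/welhareejoah/: the form ends in the consonant /h/, so [e] is inserted word-finally. → [welhareejoahe].

uadimfezwozexewe, fefaplavihieme, welhareejoahe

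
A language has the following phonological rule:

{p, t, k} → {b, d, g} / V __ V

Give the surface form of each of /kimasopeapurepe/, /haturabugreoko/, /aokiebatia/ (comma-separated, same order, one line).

/kimasopeapurepe/: /p/ is a voiceless stop between vowels /o/ and /e/, so it voices to [b]. /p/ is a voiceless stop between vowels /a/ and /u/, so it voices to [b]. /p/ is a voiceless stop between vowels /e/ and /e/, so it voices to [b]. → [kimasobeaburebe].
/haturabugreoko/: /t/ is a voiceless stop between vowels /a/ and /u/, so it voices to [d]. /k/ is a voiceless stop between vowels /o/ and /o/, so it voices to [g]. → [hadurabugreogo].
/aokiebatia/: /k/ is a voiceless stop between vowels /o/ and /i/, so it voices to [g]. /t/ is a voiceless stop between vowels /a/ and /i/, so it voices to [d]. → [aogiebadia].

kimasobeaburebe, hadurabugreogo, aogiebadia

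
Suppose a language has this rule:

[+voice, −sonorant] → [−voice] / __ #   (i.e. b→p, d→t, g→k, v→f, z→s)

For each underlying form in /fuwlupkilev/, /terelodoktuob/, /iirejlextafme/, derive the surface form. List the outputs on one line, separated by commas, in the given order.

/fuwlupkilev/: /v/ is a voiced obstruent in word-final position, so it devoices to [f]. → [fuwlupkilef].
/terelodoktuob/: /b/ is a voiced obstruent in word-final position, so it devoices to [p]. → [terelodoktuop].
/iirejlextafme/: the rule's environment is not met; surfaces unchanged as [iirejlextafme].

fuwlupkilef, terelodoktuop, iirejlextafme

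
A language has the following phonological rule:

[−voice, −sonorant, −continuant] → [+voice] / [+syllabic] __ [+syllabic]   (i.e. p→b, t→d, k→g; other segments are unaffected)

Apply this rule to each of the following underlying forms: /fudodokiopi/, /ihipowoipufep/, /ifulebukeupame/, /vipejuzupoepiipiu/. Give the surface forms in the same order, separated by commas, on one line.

/fudodokiopi/: /k/ is a voiceless stop between vowels /o/ and /i/, so it voices to [g]. /p/ is a voiceless stop between vowels /o/ and /i/, so it voices to [b]. → [fudodogiobi].
/ihipowoipufep/: /p/ is a voiceless stop between vowels /i/ and /o/, so it voices to [b]. /p/ is a voiceless stop between vowels /i/ and /u/, so it voices to [b]. → [ihibowoibufep].
/ifulebukeupame/: /k/ is a voiceless stop between vowels /u/ and /e/, so it voices to [g]. /p/ is a voiceless stop between vowels /u/ and /a/, so it voices to [b]. → [ifulebugeubame].
/vipejuzupoepiipiu/: /p/ is a voiceless stop between vowels /i/ and /e/, so it voices to [b]. /p/ is a voiceless stop between vowels /u/ and /o/, so it voices to [b]. /p/ is a voiceless stop between vowels /e/ and /i/, so it voices to [b]. /p/ is a voiceless stop between vowels /i/ and /i/, so it voices to [b]. → [vibejuzuboebiibiu].

fudodogiobi, ihibowoibufep, ifulebugeubame, vibejuzuboebiibiu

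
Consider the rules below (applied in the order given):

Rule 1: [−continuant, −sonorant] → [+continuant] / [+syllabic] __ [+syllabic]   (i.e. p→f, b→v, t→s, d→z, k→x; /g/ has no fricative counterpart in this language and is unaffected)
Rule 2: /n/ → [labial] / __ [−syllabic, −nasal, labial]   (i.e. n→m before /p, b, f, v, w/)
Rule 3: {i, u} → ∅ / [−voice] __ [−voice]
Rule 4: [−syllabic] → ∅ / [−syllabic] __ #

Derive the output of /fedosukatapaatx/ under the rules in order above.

fezosxasafaat

Rule 1 (intervocalic spirantization): /d/ is a stop between vowels /e/ and /o/, so it spirantizes to the fricative [z]. /k/ is a stop between vowels /u/ and /a/, so it spirantizes to the fricative [x]. /t/ is a stop between vowels /a/ and /a/, so it spirantizes to the fricative [s]. /p/ is a stop between vowels /a/ and /a/, so it spirantizes to the fricative [f]. /fedosukatapaatx/ → fezosuxasafaatx.
Rule 2 (nasal place assimilation): no segment meets the environment; /fezosuxasafaatx/ is unchanged.
Rule 3 (high vowel syncope): /u/ is a high vowel flanked by voiceless consonants /s/ and /x/, so it deletes. /fezosuxasafaatx/ → fezosxasafaatx.
Rule 4 (final cluster simplification): /x/ is the second consonant of a word-final cluster /tx/, so it deletes. /fezosxasafaatx/ → fezosxasafaat.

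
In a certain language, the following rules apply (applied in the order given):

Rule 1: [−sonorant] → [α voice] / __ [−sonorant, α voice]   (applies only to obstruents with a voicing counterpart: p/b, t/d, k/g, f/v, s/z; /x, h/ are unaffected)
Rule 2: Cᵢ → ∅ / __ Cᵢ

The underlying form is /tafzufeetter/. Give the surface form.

tavzufeeter

Rule 1 (regressive voicing assimilation): /f/ precedes the voiced obstruent /z/, so it voices to [v] by assimilation. /tafzufeetter/ → tavzufeetter.
Rule 2 (degemination): /tt/ is a geminate; the first /t/ deletes. /tavzufeetter/ → tavzufeeter.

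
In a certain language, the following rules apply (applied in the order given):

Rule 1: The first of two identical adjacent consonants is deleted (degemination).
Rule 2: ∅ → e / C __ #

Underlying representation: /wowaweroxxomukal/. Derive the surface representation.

Rule 1 (degemination): /xx/ is a geminate; the first /x/ deletes. /wowaweroxxomukal/ → wowaweroxomukal.
Rule 2 (final e-epenthesis): the form ends in the consonant /l/, so [e] is inserted word-finally. /wowaweroxomukal/ → wowaweroxomukale.

wowaweroxomukale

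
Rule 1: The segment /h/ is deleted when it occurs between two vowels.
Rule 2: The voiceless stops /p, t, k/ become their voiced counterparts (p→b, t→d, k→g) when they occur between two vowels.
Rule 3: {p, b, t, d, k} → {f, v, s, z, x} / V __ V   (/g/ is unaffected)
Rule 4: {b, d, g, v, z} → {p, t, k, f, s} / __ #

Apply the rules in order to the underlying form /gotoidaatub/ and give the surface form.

Rule 1 (intervocalic h-deletion): no segment meets the environment; /gotoidaatub/ is unchanged.
Rule 2 (intervocalic voicing): /t/ is a voiceless stop between vowels /o/ and /o/, so it voices to [d]. /t/ is a voiceless stop between vowels /a/ and /u/, so it voices to [d]. /gotoidaatub/ → godoidaadub.
Rule 3 (intervocalic spirantization): /d/ is a stop between vowels /o/ and /o/, so it spirantizes to the fricative [z]. /d/ is a stop between vowels /i/ and /a/, so it spirantizes to the fricative [z]. /d/ is a stop between vowels /a/ and /u/, so it spirantizes to the fricative [z]. /godoidaadub/ → gozoizaazub.
Rule 4 (final devoicing): /b/ is a voiced obstruent in word-final position, so it devoices to [p]. /gozoizaazub/ → gozoizaazup.

gozoizaazup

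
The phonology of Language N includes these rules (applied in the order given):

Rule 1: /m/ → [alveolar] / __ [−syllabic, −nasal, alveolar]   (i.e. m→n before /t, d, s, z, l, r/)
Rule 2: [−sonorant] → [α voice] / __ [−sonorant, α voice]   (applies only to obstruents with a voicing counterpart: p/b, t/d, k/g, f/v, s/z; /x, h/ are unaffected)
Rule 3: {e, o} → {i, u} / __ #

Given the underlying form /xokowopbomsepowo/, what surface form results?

Rule 1 (nasal place assimilation): /m/ precedes the alveolar consonant /s/, so it assimilates in place to [n]. /xokowopbomsepowo/ → xokowopbonsepowo.
Rule 2 (regressive voicing assimilation): /p/ precedes the voiced obstruent /b/, so it voices to [b] by assimilation. /xokowopbonsepowo/ → xokowobbonsepowo.
Rule 3 (final vowel raising): /o/ is a mid vowel in word-final position, so it raises to [u]. /xokowobbonsepowo/ → xokowobbonsepowu.

xokowobbonsepowu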